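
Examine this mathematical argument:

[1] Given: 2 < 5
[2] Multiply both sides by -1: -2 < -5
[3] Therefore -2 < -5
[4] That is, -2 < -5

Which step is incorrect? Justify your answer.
Step 2: Multiply both sides by -1: -2 < -5

Step 2 multiplies both sides by -1 but fails to reverse the inequality sign. When multiplying (or dividing) an inequality by a negative number, the direction must be reversed. Since 2 < 5, we should get -2 > -5, i.e., -2 > -5.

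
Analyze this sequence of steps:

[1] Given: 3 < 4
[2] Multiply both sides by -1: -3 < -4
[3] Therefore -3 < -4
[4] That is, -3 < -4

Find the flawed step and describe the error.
Step 2: Multiply both sides by -1: -3 < -4

Step 2 multiplies both sides by -1 but fails to reverse the inequality sign. When multiplying (or dividing) an inequality by a negative number, the direction must be reversed. Since 3 < 4, we should get -3 > -4, i.e., -3 > -4.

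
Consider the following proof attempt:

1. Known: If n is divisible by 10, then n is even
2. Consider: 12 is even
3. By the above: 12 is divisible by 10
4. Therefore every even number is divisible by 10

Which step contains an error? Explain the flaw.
Step 3: By the above: 12 is divisible by 10

Step 3 commits the fallacy of affirming the consequent. The known fact 'divisible by 10 → even' does NOT imply 'even → divisible by 10'. That would be the converse, which is false. For example, 12 is even but 12 ÷ 10 = 1.20, which is not an integer.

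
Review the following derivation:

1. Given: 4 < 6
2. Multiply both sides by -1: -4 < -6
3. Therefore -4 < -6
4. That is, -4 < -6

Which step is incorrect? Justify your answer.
Step 2: Multiply both sides by -1: -4 < -6

Step 2 multiplies both sides by -1 but fails to reverse the inequality sign. When multiplying (or dividing) an inequality by a negative number, the direction must be reversed. Since 4 < 6, we should get -4 > -6, i.e., -4 > -6.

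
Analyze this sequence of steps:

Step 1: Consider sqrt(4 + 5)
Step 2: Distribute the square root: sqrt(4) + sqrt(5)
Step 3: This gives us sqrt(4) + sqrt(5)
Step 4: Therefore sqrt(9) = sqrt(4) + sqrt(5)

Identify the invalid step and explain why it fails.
Step 2: Distribute the square root: sqrt(4) + sqrt(5)

Step 2 incorrectly 'distributes' the square root over addition. The square root function does not distribute: sqrt(a + b) ≠ sqrt(a) + sqrt(b). In fact, sqrt(4 + 5) = sqrt(9) ≈ 3.0000, while sqrt(4) + sqrt(5) ≈ 4.2361.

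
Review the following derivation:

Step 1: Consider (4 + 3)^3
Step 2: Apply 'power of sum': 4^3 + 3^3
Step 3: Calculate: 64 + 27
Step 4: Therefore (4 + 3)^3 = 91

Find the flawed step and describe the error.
Step 2: Apply 'power of sum': 4^3 + 3^3

Step 2 incorrectly applies a non-existent rule '(a+b)^n = a^n + b^n'. This is false in general. The correct expansion uses the binomial theorem. The actual value is (4 + 3)^3 = 7^3 = 343, not 91.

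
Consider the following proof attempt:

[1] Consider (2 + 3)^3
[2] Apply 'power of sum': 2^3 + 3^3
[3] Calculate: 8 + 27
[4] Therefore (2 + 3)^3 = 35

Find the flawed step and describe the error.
Step 2: Apply 'power of sum': 2^3 + 3^3

Step 2 incorrectly applies a non-existent rule '(a+b)^n = a^n + b^n'. This is false in general. The correct expansion uses the binomial theorem. The actual value is (2 + 3)^3 = 5^3 = 125, not 35.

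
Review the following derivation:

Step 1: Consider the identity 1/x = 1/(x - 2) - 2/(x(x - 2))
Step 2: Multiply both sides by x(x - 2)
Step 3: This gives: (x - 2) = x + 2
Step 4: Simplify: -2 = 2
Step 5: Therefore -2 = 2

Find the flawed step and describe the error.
Step 3: This gives: (x - 2) = x + 2

Step 3 makes a sign error when clearing denominators. Multiplying -2/(x(x - 2)) by x(x - 2) gives -2, not +2. The correct result is (x - 2) = x - 2, which is trivially true, not (x - 2) = x + 2. (Step 1 is a valid identity: 1/(x - 2) - 2/(x(x - 2)) = (x - 2)/(x(x - 2)) = 1/x.)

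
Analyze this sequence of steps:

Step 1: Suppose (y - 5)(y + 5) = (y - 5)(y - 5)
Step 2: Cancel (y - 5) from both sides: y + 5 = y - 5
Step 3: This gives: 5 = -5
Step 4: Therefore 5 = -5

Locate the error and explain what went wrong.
Step 2: Cancel (y - 5) from both sides: y + 5 = y - 5

Step 2 cancels (y - 5) from both sides. This is only valid if (y - 5) ≠ 0, i.e., y ≠ 5. When y = 5, both sides equal zero regardless of the other factors. The correct approach requires considering y = 5 as a separate case.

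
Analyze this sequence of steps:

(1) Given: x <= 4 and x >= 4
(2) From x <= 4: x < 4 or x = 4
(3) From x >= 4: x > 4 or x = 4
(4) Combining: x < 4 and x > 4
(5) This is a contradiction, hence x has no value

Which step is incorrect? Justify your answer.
Step 4: Combining: x < 4 and x > 4

Step 4 incorrectly combines the conditions. From x <= 4 and x >= 4, the intersection is x = 4. The error treats the 'or' cases as 'and' requirements. The correct conclusion is that x = 4 is the unique solution, not that no solution exists.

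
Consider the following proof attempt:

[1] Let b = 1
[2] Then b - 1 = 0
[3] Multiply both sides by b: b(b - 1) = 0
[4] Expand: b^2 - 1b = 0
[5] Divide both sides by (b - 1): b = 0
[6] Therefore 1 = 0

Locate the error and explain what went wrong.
Step 5: Divide both sides by (b - 1): b = 0

Step 5 divides both sides by (b - 1). However, since b = 1, we have (b - 1) = 0. Division by zero is undefined, making this step invalid.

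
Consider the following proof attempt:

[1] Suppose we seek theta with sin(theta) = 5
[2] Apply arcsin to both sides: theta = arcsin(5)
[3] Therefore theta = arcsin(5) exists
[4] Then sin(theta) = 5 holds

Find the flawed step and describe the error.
Step 2: Apply arcsin to both sides: theta = arcsin(5)

Step 2 applies arcsin to 5. However, arcsin(x) is only defined for x in [-1, 1] because sin(theta) can only produce values in that range. Since |5| > 1, arcsin(5) is undefined. There is no angle whose sine equals 5.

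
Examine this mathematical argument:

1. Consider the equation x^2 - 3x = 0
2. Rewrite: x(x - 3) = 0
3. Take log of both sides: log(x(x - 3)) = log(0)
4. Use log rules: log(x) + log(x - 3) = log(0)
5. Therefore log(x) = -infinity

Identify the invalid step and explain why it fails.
Step 3: Take log of both sides: log(x(x - 3)) = log(0)

Step 3 takes the logarithm of both sides, resulting in log(0) on the right side. The logarithm is only defined for positive numbers; log(0) is undefined (approaches negative infinity). This operation is invalid.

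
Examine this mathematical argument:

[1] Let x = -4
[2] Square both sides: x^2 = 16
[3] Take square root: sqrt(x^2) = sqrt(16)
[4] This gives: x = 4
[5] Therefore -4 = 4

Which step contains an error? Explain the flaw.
Step 4: This gives: x = 4

Step 4 incorrectly states that sqrt(x^2) = x. The correct identity is sqrt(x^2) = |x|. Since x = -4 < 0, we have sqrt(x^2) = |-4| = 4, not x = -4.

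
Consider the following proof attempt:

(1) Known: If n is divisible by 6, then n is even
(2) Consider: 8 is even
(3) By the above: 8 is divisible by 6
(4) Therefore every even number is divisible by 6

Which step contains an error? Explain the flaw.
Step 3: By the above: 8 is divisible by 6

Step 3 commits the fallacy of affirming the consequent. The known fact 'divisible by 6 → even' does NOT imply 'even → divisible by 6'. That would be the converse, which is false. For example, 8 is even but 8 ÷ 6 = 1.33, which is not an integer.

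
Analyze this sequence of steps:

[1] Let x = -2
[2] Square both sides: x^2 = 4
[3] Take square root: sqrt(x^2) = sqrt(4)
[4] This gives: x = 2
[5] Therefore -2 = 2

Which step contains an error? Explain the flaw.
Step 4: This gives: x = 2

Step 4 incorrectly states that sqrt(x^2) = x. The correct identity is sqrt(x^2) = |x|. Since x = -2 < 0, we have sqrt(x^2) = |-2| = 2, not x = -2.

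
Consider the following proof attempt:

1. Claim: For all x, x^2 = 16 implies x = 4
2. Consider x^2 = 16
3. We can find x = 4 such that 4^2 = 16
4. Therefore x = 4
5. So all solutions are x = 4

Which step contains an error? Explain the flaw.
Step 4: Therefore x = 4

Step 4 incorrectly concludes that x = 4 is the only solution. The proof shows that x = 4 is A solution (existence), but does not show it is the ONLY solution (uniqueness). In fact, x = -4 is also a solution since (-4)^2 = 16. Finding one solution doesn't prove there are no others.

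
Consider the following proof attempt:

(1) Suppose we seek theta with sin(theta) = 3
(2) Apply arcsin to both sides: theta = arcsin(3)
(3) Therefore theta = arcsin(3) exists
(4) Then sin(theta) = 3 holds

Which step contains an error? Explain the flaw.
Step 2: Apply arcsin to both sides: theta = arcsin(3)

Step 2 applies arcsin to 3. However, arcsin(x) is only defined for x in [-1, 1] because sin(theta) can only produce values in that range. Since |3| > 1, arcsin(3) is undefined. There is no angle whose sine equals 3.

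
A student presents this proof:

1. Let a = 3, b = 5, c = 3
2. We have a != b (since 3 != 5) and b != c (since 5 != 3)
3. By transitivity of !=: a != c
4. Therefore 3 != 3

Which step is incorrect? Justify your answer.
Step 3: By transitivity of !=: a != c

Step 3 incorrectly applies transitivity to the '!=' relation. Transitivity states: if a R b and b R c, then a R c. However, '!=' is not transitive. Counterexample: 3 != 5 and 5 != 3, but 3 = 3 (both equal 3). Transitivity holds for relations like <, <=, =, but not for !=.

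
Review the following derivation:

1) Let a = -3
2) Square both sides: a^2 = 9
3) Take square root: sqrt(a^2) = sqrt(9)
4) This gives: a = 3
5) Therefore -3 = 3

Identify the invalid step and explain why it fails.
Step 4: This gives: a = 3

Step 4 incorrectly states that sqrt(a^2) = a. The correct identity is sqrt(a^2) = |a|. Since a = -3 < 0, we have sqrt(a^2) = |-3| = 3, not a = -3.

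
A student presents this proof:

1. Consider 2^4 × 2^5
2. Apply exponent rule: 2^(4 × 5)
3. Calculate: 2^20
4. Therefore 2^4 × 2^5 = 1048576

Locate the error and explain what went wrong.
Step 2: Apply exponent rule: 2^(4 × 5)

Step 2 incorrectly states that a^b × a^c = a^(b×c). The correct rule is a^b × a^c = a^(b+c). The actual value is 2^4 × 2^5 = 2^9 = 512, not 2^20 = 1048576.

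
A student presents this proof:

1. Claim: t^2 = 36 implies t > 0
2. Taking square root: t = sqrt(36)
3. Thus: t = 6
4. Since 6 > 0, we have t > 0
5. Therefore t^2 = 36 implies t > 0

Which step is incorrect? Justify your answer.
Step 2: Taking square root: t = sqrt(36)

Step 2 takes the square root and assumes the positive root only. The equation t^2 = 36 actually has two solutions: t = 6 and t = -6. The proof silently assumes t > 0 without justification, then uses this assumption to conclude t > 0, which is circular. The counterexample t = -6 shows the claim is false.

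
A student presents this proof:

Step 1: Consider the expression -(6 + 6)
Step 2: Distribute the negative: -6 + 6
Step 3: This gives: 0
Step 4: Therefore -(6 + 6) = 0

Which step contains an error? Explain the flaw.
Step 2: Distribute the negative: -6 + 6

Step 2 incorrectly distributes the negative sign. The correct distribution is -(6 + 6) = -6 - 6 = -12. The negative must be applied to both terms, not just the first. The error treats -(6 + 6) as -6 + 6, which equals 0 instead of -12.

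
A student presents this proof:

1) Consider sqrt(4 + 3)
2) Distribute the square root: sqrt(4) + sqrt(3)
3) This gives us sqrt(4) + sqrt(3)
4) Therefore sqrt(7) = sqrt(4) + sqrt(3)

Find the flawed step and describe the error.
Step 2: Distribute the square root: sqrt(4) + sqrt(3)

Step 2 incorrectly 'distributes' the square root over addition. The square root function does not distribute: sqrt(a + b) ≠ sqrt(a) + sqrt(b). In fact, sqrt(4 + 3) = sqrt(7) ≈ 2.6458, while sqrt(4) + sqrt(3) ≈ 3.7321.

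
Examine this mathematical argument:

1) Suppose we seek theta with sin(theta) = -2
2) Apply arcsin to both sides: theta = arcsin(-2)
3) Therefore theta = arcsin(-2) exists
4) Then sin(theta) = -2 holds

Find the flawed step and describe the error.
Step 2: Apply arcsin to both sides: theta = arcsin(-2)

Step 2 applies arcsin to -2. However, arcsin(x) is only defined for x in [-1, 1] because sin(theta) can only produce values in that range. Since |-2| > 1, arcsin(-2) is undefined. There is no angle whose sine equals -2.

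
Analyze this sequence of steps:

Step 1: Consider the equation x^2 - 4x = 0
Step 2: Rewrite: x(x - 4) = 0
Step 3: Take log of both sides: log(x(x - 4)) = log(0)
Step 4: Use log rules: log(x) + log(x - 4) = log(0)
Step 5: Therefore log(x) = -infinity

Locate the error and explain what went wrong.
Step 3: Take log of both sides: log(x(x - 4)) = log(0)

Step 3 takes the logarithm of both sides, resulting in log(0) on the right side. The logarithm is only defined for positive numbers; log(0) is undefined (approaches negative infinity). This operation is invalid.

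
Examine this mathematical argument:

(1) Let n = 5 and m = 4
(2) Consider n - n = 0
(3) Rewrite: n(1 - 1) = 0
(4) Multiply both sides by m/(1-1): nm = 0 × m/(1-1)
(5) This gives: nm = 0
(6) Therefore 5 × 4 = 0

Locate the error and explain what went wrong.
Step 4: Multiply both sides by m/(1-1): nm = 0 × m/(1-1)

Step 4 multiplies both sides by m/(1-1). However, 1-1 = 0, so this is multiplication by m/0, which is undefined. We cannot multiply by an undefined expression.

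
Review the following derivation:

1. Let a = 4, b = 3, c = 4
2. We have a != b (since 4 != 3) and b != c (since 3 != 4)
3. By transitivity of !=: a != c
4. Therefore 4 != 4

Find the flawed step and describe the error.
Step 3: By transitivity of !=: a != c

Step 3 incorrectly applies transitivity to the '!=' relation. Transitivity states: if a R b and b R c, then a R c. However, '!=' is not transitive. Counterexample: 4 != 3 and 3 != 4, but 4 = 4 (both equal 4). Transitivity holds for relations like <, <=, =, but not for !=.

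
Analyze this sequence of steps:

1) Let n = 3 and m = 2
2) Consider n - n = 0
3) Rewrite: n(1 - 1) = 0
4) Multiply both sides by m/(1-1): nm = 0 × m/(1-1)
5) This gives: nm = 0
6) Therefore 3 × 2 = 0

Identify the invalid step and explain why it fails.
Step 4: Multiply both sides by m/(1-1): nm = 0 × m/(1-1)

Step 4 multiplies both sides by m/(1-1). However, 1-1 = 0, so this is multiplication by m/0, which is undefined. We cannot multiply by an undefined expression.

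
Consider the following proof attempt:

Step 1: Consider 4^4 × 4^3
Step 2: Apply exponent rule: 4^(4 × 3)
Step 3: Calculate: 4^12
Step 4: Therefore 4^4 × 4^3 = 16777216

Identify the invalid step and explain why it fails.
Step 2: Apply exponent rule: 4^(4 × 3)

Step 2 incorrectly states that a^b × a^c = a^(b×c). The correct rule is a^b × a^c = a^(b+c). The actual value is 4^4 × 4^3 = 4^7 = 16384, not 4^12 = 16777216.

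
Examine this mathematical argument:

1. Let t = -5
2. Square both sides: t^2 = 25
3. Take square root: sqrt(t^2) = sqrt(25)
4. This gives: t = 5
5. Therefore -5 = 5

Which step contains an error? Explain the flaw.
Step 4: This gives: t = 5

Step 4 incorrectly states that sqrt(t^2) = t. The correct identity is sqrt(t^2) = |t|. Since t = -5 < 0, we have sqrt(t^2) = |-5| = 5, not t = -5.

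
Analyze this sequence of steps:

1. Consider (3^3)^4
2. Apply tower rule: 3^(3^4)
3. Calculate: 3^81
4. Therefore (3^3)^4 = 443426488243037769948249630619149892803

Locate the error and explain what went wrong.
Step 2: Apply tower rule: 3^(3^4)

Step 2 incorrectly states that (a^b)^c = a^(b^c). The correct rule is (a^b)^c = a^(b×c). The actual value is (3^3)^4 = 3^12 = 531441, not 3^81 = 443426488243037769948249630619149892803.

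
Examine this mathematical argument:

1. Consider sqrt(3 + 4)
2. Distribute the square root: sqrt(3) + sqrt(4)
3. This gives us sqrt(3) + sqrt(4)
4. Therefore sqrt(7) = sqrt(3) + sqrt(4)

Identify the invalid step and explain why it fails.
Step 2: Distribute the square root: sqrt(3) + sqrt(4)

Step 2 incorrectly 'distributes' the square root over addition. The square root function does not distribute: sqrt(a + b) ≠ sqrt(a) + sqrt(b). In fact, sqrt(3 + 4) = sqrt(7) ≈ 2.6458, while sqrt(3) + sqrt(4) ≈ 3.7321.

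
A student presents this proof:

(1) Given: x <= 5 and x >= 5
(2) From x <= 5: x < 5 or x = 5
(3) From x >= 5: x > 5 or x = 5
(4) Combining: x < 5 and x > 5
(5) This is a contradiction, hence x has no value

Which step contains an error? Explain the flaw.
Step 4: Combining: x < 5 and x > 5

Step 4 incorrectly combines the conditions. From x <= 5 and x >= 5, the intersection is x = 5. The error treats the 'or' cases as 'and' requirements. The correct conclusion is that x = 5 is the unique solution, not that no solution exists.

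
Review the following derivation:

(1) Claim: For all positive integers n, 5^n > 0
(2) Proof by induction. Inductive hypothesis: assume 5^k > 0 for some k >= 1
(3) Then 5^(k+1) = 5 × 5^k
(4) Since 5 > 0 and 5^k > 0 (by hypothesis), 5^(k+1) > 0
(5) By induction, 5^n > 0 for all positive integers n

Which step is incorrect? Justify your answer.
Step 5: By induction, 5^n > 0 for all positive integers n

Step 5 concludes the proof by induction, but no base case was ever established. A valid induction proof requires: (1) a base case proving 5^1 > 0, and (2) an inductive step showing IF 5^k > 0 THEN 5^(k+1) > 0. Steps 2-4 correctly establish the inductive step, but without the base case the conclusion in step 5 does not follow.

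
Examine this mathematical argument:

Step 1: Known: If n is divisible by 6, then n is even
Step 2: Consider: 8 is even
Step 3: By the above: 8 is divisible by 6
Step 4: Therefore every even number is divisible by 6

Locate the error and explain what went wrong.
Step 3: By the above: 8 is divisible by 6

Step 3 commits the fallacy of affirming the consequent. The known fact 'divisible by 6 → even' does NOT imply 'even → divisible by 6'. That would be the converse, which is false. For example, 8 is even but 8 ÷ 6 = 1.33, which is not an integer.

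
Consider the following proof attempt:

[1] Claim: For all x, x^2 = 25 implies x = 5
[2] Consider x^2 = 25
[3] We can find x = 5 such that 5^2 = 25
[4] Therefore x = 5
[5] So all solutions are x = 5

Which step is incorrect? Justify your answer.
Step 4: Therefore x = 5

Step 4 incorrectly concludes that x = 5 is the only solution. The proof shows that x = 5 is A solution (existence), but does not show it is the ONLY solution (uniqueness). In fact, x = -5 is also a solution since (-5)^2 = 25. Finding one solution doesn't prove there are no others.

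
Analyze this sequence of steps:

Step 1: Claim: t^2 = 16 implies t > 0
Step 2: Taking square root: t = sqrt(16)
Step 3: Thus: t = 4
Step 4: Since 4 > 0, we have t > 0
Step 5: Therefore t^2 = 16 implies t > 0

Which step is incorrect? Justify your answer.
Step 2: Taking square root: t = sqrt(16)

Step 2 takes the square root and assumes the positive root only. The equation t^2 = 16 actually has two solutions: t = 4 and t = -4. The proof silently assumes t > 0 without justification, then uses this assumption to conclude t > 0, which is circular. The counterexample t = -4 shows the claim is false.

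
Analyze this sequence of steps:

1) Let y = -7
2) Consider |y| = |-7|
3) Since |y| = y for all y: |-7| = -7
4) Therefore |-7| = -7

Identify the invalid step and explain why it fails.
Step 3: Since |y| = y for all y: |-7| = -7

Step 3 incorrectly states that |y| = y for all y. The correct definition is |y| = y when y >= 0, and |y| = -y when y < 0. Since -7 < 0, we have |-7| = -(-7) = 7, not -7.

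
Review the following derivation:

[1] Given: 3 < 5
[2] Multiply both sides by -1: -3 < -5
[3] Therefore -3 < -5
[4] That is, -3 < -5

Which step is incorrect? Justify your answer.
Step 2: Multiply both sides by -1: -3 < -5

Step 2 multiplies both sides by -1 but fails to reverse the inequality sign. When multiplying (or dividing) an inequality by a negative number, the direction must be reversed. Since 3 < 5, we should get -3 > -5, i.e., -3 > -5.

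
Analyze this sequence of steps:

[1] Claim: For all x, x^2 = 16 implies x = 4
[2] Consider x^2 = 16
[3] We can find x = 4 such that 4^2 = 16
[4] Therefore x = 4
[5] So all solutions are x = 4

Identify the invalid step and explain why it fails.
Step 4: Therefore x = 4

Step 4 incorrectly concludes that x = 4 is the only solution. The proof shows that x = 4 is A solution (existence), but does not show it is the ONLY solution (uniqueness). In fact, x = -4 is also a solution since (-4)^2 = 16. Finding one solution doesn't prove there are no others.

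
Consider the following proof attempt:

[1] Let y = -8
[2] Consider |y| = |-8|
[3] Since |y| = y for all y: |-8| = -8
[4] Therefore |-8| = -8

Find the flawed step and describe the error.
Step 3: Since |y| = y for all y: |-8| = -8

Step 3 incorrectly states that |y| = y for all y. The correct definition is |y| = y when y >= 0, and |y| = -y when y < 0. Since -8 < 0, we have |-8| = -(-8) = 8, not -8.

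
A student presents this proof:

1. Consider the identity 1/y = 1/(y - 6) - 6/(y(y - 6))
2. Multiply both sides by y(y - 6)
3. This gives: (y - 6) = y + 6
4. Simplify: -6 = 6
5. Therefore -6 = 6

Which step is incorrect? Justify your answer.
Step 3: This gives: (y - 6) = y + 6

Step 3 makes a sign error when clearing denominators. Multiplying -6/(y(y - 6)) by y(y - 6) gives -6, not +6. The correct result is (y - 6) = y - 6, which is trivially true, not (y - 6) = y + 6. (Step 1 is a valid identity: 1/(y - 6) - 6/(y(y - 6)) = (y - 6)/(y(y - 6)) = 1/y.)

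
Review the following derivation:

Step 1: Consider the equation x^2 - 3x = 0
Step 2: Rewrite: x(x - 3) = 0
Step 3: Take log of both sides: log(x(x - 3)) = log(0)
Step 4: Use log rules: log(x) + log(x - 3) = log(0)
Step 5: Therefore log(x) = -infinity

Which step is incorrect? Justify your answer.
Step 3: Take log of both sides: log(x(x - 3)) = log(0)

Step 3 takes the logarithm of both sides, resulting in log(0) on the right side. The logarithm is only defined for positive numbers; log(0) is undefined (approaches negative infinity). This operation is invalid.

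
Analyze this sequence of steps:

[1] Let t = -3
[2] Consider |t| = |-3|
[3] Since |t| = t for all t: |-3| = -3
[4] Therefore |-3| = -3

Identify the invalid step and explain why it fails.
Step 3: Since |t| = t for all t: |-3| = -3

Step 3 incorrectly states that |t| = t for all t. The correct definition is |t| = t when t >= 0, and |t| = -t when t < 0. Since -3 < 0, we have |-3| = -(-3) = 3, not -3.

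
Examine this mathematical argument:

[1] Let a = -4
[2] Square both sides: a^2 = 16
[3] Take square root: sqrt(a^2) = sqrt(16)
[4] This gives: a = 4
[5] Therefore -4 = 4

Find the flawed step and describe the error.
Step 4: This gives: a = 4

Step 4 incorrectly states that sqrt(a^2) = a. The correct identity is sqrt(a^2) = |a|. Since a = -4 < 0, we have sqrt(a^2) = |-4| = 4, not a = -4.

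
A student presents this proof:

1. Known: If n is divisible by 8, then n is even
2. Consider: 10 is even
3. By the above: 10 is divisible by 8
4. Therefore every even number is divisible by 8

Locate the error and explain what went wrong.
Step 3: By the above: 10 is divisible by 8

Step 3 commits the fallacy of affirming the consequent. The known fact 'divisible by 8 → even' does NOT imply 'even → divisible by 8'. That would be the converse, which is false. For example, 10 is even but 10 ÷ 8 = 1.25, which is not an integer.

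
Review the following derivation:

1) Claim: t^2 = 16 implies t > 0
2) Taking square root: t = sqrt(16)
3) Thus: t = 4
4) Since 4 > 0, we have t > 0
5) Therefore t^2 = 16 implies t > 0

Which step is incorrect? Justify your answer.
Step 2: Taking square root: t = sqrt(16)

Step 2 takes the square root and assumes the positive root only. The equation t^2 = 16 actually has two solutions: t = 4 and t = -4. The proof silently assumes t > 0 without justification, then uses this assumption to conclude t > 0, which is circular. The counterexample t = -4 shows the claim is false.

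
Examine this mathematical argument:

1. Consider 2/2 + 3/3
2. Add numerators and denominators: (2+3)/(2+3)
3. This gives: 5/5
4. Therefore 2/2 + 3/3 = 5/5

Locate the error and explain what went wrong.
Step 2: Add numerators and denominators: (2+3)/(2+3)

Step 2 incorrectly adds fractions by separately adding numerators and denominators. This is wrong. The correct method requires a common denominator: 2/2 + 3/3 = (2×3 + 3×2)/(2×3) = 12/6 = 2. The method used gives 5/5, which is different.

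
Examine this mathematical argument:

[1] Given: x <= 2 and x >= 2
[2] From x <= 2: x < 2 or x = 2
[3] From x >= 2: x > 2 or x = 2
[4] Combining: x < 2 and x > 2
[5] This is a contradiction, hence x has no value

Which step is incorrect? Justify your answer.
Step 4: Combining: x < 2 and x > 2

Step 4 incorrectly combines the conditions. From x <= 2 and x >= 2, the intersection is x = 2. The error treats the 'or' cases as 'and' requirements. The correct conclusion is that x = 2 is the unique solution, not that no solution exists.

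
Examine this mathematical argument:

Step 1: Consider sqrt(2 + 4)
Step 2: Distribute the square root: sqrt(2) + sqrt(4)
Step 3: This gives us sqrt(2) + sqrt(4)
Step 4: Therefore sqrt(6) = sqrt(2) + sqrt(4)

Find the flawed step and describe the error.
Step 2: Distribute the square root: sqrt(2) + sqrt(4)

Step 2 incorrectly 'distributes' the square root over addition. The square root function does not distribute: sqrt(a + b) ≠ sqrt(a) + sqrt(b). In fact, sqrt(2 + 4) = sqrt(6) ≈ 2.4495, while sqrt(2) + sqrt(4) ≈ 3.4142.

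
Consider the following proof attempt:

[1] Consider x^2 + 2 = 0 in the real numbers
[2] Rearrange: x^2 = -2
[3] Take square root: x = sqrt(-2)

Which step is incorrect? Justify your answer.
Step 3: Take square root: x = sqrt(-2)

Step 3 takes the square root of -2, which is negative. In the real number system, the square root of a negative number is undefined. The equation x^2 + 2 = 0 has no real solutions. Square roots of negative numbers only exist in the complex numbers.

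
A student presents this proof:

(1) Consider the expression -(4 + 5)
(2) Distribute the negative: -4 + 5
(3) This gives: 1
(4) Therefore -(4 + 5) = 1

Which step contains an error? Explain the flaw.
Step 2: Distribute the negative: -4 + 5

Step 2 incorrectly distributes the negative sign. The correct distribution is -(4 + 5) = -4 - 5 = -9. The negative must be applied to both terms, not just the first. The error treats -(4 + 5) as -4 + 5, which equals 1 instead of -9.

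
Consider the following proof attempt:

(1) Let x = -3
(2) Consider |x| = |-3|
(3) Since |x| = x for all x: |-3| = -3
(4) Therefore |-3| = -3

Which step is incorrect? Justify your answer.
Step 3: Since |x| = x for all x: |-3| = -3

Step 3 incorrectly states that |x| = x for all x. The correct definition is |x| = x when x >= 0, and |x| = -x when x < 0. Since -3 < 0, we have |-3| = -(-3) = 3, not -3.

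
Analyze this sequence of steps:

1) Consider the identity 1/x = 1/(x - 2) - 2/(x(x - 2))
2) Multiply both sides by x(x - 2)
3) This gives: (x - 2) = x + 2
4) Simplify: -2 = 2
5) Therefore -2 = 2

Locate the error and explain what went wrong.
Step 3: This gives: (x - 2) = x + 2

Step 3 makes a sign error when clearing denominators. Multiplying -2/(x(x - 2)) by x(x - 2) gives -2, not +2. The correct result is (x - 2) = x - 2, which is trivially true, not (x - 2) = x + 2. (Step 1 is a valid identity: 1/(x - 2) - 2/(x(x - 2)) = (x - 2)/(x(x - 2)) = 1/x.)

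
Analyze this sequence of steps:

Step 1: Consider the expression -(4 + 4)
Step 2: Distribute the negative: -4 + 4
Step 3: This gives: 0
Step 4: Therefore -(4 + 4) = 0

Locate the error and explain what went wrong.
Step 2: Distribute the negative: -4 + 4

Step 2 incorrectly distributes the negative sign. The correct distribution is -(4 + 4) = -4 - 4 = -8. The negative must be applied to both terms, not just the first. The error treats -(4 + 4) as -4 + 4, which equals 0 instead of -8.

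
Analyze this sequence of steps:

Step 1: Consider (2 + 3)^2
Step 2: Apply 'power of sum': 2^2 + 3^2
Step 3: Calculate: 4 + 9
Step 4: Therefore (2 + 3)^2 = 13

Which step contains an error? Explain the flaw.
Step 2: Apply 'power of sum': 2^2 + 3^2

Step 2 incorrectly applies a non-existent rule '(a+b)^n = a^n + b^n'. This is false in general. The correct expansion uses the binomial theorem. The actual value is (2 + 3)^2 = 5^2 = 25, not 13.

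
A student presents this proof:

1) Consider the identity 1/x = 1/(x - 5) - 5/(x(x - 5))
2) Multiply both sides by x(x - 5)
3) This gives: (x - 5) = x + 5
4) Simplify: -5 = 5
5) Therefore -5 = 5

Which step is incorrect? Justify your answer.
Step 3: This gives: (x - 5) = x + 5

Step 3 makes a sign error when clearing denominators. Multiplying -5/(x(x - 5)) by x(x - 5) gives -5, not +5. The correct result is (x - 5) = x - 5, which is trivially true, not (x - 5) = x + 5. (Step 1 is a valid identity: 1/(x - 5) - 5/(x(x - 5)) = (x - 5)/(x(x - 5)) = 1/x.)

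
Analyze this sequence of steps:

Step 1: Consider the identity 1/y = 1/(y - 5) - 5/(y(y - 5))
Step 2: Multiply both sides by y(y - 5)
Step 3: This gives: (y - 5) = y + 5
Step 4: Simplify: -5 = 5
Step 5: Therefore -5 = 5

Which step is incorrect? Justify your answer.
Step 3: This gives: (y - 5) = y + 5

Step 3 makes a sign error when clearing denominators. Multiplying -5/(y(y - 5)) by y(y - 5) gives -5, not +5. The correct result is (y - 5) = y - 5, which is trivially true, not (y - 5) = y + 5. (Step 1 is a valid identity: 1/(y - 5) - 5/(y(y - 5)) = (y - 5)/(y(y - 5)) = 1/y.)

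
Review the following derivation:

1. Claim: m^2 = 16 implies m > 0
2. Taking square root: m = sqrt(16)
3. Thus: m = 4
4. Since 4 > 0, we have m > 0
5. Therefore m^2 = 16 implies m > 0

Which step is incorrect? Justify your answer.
Step 2: Taking square root: m = sqrt(16)

Step 2 takes the square root and assumes the positive root only. The equation m^2 = 16 actually has two solutions: m = 4 and m = -4. The proof silently assumes m > 0 without justification, then uses this assumption to conclude m > 0, which is circular. The counterexample m = -4 shows the claim is false.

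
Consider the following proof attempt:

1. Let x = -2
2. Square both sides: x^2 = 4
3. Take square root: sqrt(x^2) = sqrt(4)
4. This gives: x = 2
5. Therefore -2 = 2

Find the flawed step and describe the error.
Step 4: This gives: x = 2

Step 4 incorrectly states that sqrt(x^2) = x. The correct identity is sqrt(x^2) = |x|. Since x = -2 < 0, we have sqrt(x^2) = |-2| = 2, not x = -2.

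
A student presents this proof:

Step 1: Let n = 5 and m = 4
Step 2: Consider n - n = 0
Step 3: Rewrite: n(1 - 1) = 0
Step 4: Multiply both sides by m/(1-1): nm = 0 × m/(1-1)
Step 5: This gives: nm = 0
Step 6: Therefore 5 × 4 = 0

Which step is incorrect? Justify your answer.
Step 4: Multiply both sides by m/(1-1): nm = 0 × m/(1-1)

Step 4 multiplies both sides by m/(1-1). However, 1-1 = 0, so this is multiplication by m/0, which is undefined. We cannot multiply by an undefined expression.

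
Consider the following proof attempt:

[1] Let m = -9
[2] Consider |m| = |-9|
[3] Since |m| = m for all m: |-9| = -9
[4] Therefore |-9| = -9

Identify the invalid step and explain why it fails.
Step 3: Since |m| = m for all m: |-9| = -9

Step 3 incorrectly states that |m| = m for all m. The correct definition is |m| = m when m >= 0, and |m| = -m when m < 0. Since -9 < 0, we have |-9| = -(-9) = 9, not -9.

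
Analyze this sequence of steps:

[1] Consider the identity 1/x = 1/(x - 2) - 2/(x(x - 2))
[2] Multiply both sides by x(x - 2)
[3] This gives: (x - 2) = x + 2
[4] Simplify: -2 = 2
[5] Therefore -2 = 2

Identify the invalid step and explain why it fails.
Step 3: This gives: (x - 2) = x + 2

Step 3 makes a sign error when clearing denominators. Multiplying -2/(x(x - 2)) by x(x - 2) gives -2, not +2. The correct result is (x - 2) = x - 2, which is trivially true, not (x - 2) = x + 2. (Step 1 is a valid identity: 1/(x - 2) - 2/(x(x - 2)) = (x - 2)/(x(x - 2)) = 1/x.)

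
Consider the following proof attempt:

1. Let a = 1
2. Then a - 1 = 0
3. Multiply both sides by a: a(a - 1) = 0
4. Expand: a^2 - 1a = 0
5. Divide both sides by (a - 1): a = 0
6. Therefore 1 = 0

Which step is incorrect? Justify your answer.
Step 5: Divide both sides by (a - 1): a = 0

Step 5 divides both sides by (a - 1). However, since a = 1, we have (a - 1) = 0. Division by zero is undefined, making this step invalid.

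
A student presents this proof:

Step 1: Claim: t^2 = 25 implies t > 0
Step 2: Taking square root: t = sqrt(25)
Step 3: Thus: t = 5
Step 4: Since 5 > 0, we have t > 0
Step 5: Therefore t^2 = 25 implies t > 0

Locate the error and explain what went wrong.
Step 2: Taking square root: t = sqrt(25)

Step 2 takes the square root and assumes the positive root only. The equation t^2 = 25 actually has two solutions: t = 5 and t = -5. The proof silently assumes t > 0 without justification, then uses this assumption to conclude t > 0, which is circular. The counterexample t = -5 shows the claim is false.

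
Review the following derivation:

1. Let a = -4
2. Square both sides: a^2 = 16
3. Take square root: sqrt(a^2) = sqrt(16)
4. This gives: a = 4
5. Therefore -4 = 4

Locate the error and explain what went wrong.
Step 4: This gives: a = 4

Step 4 incorrectly states that sqrt(a^2) = a. The correct identity is sqrt(a^2) = |a|. Since a = -4 < 0, we have sqrt(a^2) = |-4| = 4, not a = -4.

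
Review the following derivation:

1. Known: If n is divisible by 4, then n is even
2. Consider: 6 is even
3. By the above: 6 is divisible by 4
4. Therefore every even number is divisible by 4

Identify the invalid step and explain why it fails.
Step 3: By the above: 6 is divisible by 4

Step 3 commits the fallacy of affirming the consequent. The known fact 'divisible by 4 → even' does NOT imply 'even → divisible by 4'. That would be the converse, which is false. For example, 6 is even but 6 ÷ 4 = 1.50, which is not an integer.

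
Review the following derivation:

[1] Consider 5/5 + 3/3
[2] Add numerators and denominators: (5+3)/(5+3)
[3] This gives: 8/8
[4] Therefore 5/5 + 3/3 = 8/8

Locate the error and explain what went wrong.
Step 2: Add numerators and denominators: (5+3)/(5+3)

Step 2 incorrectly adds fractions by separately adding numerators and denominators. This is wrong. The correct method requires a common denominator: 5/5 + 3/3 = (5×3 + 3×5)/(5×3) = 30/15 = 2. The method used gives 8/8, which is different.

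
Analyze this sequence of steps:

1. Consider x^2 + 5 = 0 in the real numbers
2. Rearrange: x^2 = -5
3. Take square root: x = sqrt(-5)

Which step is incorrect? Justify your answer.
Step 3: Take square root: x = sqrt(-5)

Step 3 takes the square root of -5, which is negative. In the real number system, the square root of a negative number is undefined. The equation x^2 + 5 = 0 has no real solutions. Square roots of negative numbers only exist in the complex numbers.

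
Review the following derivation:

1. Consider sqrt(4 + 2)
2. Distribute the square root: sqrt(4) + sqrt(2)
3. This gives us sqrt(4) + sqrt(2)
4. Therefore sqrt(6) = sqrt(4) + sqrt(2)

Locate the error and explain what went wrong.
Step 2: Distribute the square root: sqrt(4) + sqrt(2)

Step 2 incorrectly 'distributes' the square root over addition. The square root function does not distribute: sqrt(a + b) ≠ sqrt(a) + sqrt(b). In fact, sqrt(4 + 2) = sqrt(6) ≈ 2.4495, while sqrt(4) + sqrt(2) ≈ 3.4142.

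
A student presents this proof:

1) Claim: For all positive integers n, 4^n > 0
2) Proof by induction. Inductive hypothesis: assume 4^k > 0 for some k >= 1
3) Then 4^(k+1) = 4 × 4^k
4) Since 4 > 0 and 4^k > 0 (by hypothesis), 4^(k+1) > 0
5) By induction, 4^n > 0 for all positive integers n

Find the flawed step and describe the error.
Step 5: By induction, 4^n > 0 for all positive integers n

Step 5 concludes the proof by induction, but no base case was ever established. A valid induction proof requires: (1) a base case proving 4^1 > 0, and (2) an inductive step showing IF 4^k > 0 THEN 4^(k+1) > 0. Steps 2-4 correctly establish the inductive step, but without the base case the conclusion in step 5 does not follow.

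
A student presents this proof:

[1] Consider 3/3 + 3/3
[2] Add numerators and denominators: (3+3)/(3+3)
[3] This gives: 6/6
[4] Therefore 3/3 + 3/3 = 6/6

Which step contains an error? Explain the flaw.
Step 2: Add numerators and denominators: (3+3)/(3+3)

Step 2 incorrectly adds fractions by separately adding numerators and denominators. This is wrong. The correct method requires a common denominator: 3/3 + 3/3 = (3×3 + 3×3)/(3×3) = 18/9 = 2. The method used gives 6/6, which is different.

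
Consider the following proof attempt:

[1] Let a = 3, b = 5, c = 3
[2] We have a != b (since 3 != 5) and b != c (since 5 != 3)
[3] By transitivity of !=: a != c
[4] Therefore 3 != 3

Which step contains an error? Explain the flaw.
Step 3: By transitivity of !=: a != c

Step 3 incorrectly applies transitivity to the '!=' relation. Transitivity states: if a R b and b R c, then a R c. However, '!=' is not transitive. Counterexample: 3 != 5 and 5 != 3, but 3 = 3 (both equal 3). Transitivity holds for relations like <, <=, =, but not for !=.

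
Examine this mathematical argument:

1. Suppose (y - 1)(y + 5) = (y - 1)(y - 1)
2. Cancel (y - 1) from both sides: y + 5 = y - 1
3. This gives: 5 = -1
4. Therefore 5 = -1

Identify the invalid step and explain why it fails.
Step 2: Cancel (y - 1) from both sides: y + 5 = y - 1

Step 2 cancels (y - 1) from both sides. This is only valid if (y - 1) ≠ 0, i.e., y ≠ 1. When y = 1, both sides equal zero regardless of the other factors. The correct approach requires considering y = 1 as a separate case.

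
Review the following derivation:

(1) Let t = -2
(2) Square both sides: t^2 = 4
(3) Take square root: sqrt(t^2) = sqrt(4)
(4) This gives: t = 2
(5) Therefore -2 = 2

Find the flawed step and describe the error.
Step 4: This gives: t = 2

Step 4 incorrectly states that sqrt(t^2) = t. The correct identity is sqrt(t^2) = |t|. Since t = -2 < 0, we have sqrt(t^2) = |-2| = 2, not t = -2.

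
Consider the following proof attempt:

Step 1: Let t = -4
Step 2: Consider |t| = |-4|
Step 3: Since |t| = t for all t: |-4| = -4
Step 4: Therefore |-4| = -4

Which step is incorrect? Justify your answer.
Step 3: Since |t| = t for all t: |-4| = -4

Step 3 incorrectly states that |t| = t for all t. The correct definition is |t| = t when t >= 0, and |t| = -t when t < 0. Since -4 < 0, we have |-4| = -(-4) = 4, not -4.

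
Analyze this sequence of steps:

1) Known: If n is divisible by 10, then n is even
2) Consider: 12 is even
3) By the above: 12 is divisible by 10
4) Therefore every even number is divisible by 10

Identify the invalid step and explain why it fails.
Step 3: By the above: 12 is divisible by 10

Step 3 commits the fallacy of affirming the consequent. The known fact 'divisible by 10 → even' does NOT imply 'even → divisible by 10'. That would be the converse, which is false. For example, 12 is even but 12 ÷ 10 = 1.20, which is not an integer.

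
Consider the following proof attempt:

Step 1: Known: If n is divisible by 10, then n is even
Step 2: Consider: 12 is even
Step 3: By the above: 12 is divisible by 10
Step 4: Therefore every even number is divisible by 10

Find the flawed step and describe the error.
Step 3: By the above: 12 is divisible by 10

Step 3 commits the fallacy of affirming the consequent. The known fact 'divisible by 10 → even' does NOT imply 'even → divisible by 10'. That would be the converse, which is false. For example, 12 is even but 12 ÷ 10 = 1.20, which is not an integer.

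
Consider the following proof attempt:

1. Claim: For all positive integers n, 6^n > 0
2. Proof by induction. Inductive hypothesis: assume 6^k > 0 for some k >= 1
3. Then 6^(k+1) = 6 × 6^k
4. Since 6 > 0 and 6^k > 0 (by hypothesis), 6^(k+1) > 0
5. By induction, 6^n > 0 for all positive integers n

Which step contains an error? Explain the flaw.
Step 5: By induction, 6^n > 0 for all positive integers n

Step 5 concludes the proof by induction, but no base case was ever established. A valid induction proof requires: (1) a base case proving 6^1 > 0, and (2) an inductive step showing IF 6^k > 0 THEN 6^(k+1) > 0. Steps 2-4 correctly establish the inductive step, but without the base case the conclusion in step 5 does not follow.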